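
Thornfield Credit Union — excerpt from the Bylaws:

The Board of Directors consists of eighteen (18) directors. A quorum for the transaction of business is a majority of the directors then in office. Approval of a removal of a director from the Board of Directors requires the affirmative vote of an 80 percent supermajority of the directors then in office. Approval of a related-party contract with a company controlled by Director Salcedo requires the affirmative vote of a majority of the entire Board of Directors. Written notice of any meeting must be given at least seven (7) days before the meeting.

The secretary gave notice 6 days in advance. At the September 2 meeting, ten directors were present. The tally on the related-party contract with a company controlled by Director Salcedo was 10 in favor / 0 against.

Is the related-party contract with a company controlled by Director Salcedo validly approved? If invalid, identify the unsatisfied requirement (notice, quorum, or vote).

Invalid — notice requirement not satisfied.

Notice: 6 days given; 7 required (6 < 7). Not satisfied.
Quorum: 10 present; quorum is 10. Satisfied.
Vote: the related-party contract with a company controlled by Director Salcedo requires a majority of the entire Board of Directors (18). A majority of 18 is 10, so 10 affirmative votes are needed; 10 voted in favor. Satisfied.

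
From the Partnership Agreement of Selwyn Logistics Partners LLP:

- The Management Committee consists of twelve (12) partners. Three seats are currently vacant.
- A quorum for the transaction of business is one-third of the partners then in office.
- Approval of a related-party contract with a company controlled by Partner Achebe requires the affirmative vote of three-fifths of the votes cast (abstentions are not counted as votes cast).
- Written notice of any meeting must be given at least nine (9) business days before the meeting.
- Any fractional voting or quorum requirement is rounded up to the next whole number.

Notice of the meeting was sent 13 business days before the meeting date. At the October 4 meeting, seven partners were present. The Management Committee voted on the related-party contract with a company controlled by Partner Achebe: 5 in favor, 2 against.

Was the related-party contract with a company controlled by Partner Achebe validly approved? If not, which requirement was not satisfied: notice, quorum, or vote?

Notice: 13 business days given; 9 required (13 ≥ 9). Satisfied.
Quorum: 7 present; quorum is 3. Satisfied.
Vote: the related-party contract with a company controlled by Partner Achebe requires three-fifths of the votes cast (7). 3/5 of 7 = 4.20, rounded up to 5, so 5 affirmative votes are needed; 5 voted in favor. Satisfied.

Valid — all requirements satisfied.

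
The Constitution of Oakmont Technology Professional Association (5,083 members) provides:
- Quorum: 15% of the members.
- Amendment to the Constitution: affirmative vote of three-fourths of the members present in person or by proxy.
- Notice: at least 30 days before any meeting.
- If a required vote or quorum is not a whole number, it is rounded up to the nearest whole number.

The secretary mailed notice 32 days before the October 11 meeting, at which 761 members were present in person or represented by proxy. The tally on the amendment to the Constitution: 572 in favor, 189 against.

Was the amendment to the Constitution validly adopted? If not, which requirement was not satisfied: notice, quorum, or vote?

Notice: 32 days given; 30 required. Satisfied.
Quorum: 15% of 5,083 = 762.45, rounded up to 763; 761 present. Not satisfied.
Vote: requires three-fourths of those present (761); 3/4 of 761 = 570.75, rounded up to 571, so 571 needed; 572 in favor. Satisfied.

Invalid — quorum requirement not satisfied.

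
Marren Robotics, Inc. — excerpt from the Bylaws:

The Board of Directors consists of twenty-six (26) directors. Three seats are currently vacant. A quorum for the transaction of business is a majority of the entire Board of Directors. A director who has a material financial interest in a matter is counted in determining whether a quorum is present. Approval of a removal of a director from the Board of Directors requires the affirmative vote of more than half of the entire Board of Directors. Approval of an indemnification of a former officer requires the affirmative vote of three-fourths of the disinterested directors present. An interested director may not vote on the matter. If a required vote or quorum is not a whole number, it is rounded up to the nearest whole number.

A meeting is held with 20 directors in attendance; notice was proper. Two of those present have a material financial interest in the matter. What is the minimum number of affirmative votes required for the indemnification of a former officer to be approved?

The indemnification of a former officer requires three-fourths of the disinterested directors present (20 − 2 = 18).
3/4 of 18 = 13.50, rounded up to 14.

14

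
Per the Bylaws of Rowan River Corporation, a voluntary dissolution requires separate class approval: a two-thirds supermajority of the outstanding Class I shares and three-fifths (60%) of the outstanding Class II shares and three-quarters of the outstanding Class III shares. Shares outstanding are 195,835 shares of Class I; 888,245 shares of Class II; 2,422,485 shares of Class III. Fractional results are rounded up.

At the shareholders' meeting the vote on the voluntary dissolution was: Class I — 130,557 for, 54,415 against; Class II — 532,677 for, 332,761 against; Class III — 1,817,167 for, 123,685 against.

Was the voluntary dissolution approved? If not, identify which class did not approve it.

Not approved — the Class II shares did not give the required vote.

Class I: 2/3 of 195835 = 130556.67, rounded up to 130557; 130,557 required, 130,557 in favor — approved.
Class II: 3/5 of 888245 = 532947; 532,947 required, 532,677 in favor — not approved.
Class III: 3/4 of 2422485 = 1816863.75, rounded up to 1816864; 1,816,864 required, 1,817,167 in favor — approved.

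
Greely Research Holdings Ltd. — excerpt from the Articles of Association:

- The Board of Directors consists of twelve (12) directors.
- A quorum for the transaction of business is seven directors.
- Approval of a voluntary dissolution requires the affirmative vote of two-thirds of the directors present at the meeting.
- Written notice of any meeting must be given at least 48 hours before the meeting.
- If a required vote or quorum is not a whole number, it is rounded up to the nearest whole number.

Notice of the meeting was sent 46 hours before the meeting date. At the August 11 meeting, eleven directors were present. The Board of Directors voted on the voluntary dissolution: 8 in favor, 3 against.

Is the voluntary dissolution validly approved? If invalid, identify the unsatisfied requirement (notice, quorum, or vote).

Notice: 46 hours given; 48 required (46 < 48). Not satisfied.
Quorum: 11 present; quorum is 7. Satisfied.
Vote: the voluntary dissolution requires two-thirds of the directors present (11). 2/3 of 11 = 7.33, rounded up to 8, so 8 affirmative votes are needed; 8 voted in favor. Satisfied.

Invalid — notice requirement not satisfied.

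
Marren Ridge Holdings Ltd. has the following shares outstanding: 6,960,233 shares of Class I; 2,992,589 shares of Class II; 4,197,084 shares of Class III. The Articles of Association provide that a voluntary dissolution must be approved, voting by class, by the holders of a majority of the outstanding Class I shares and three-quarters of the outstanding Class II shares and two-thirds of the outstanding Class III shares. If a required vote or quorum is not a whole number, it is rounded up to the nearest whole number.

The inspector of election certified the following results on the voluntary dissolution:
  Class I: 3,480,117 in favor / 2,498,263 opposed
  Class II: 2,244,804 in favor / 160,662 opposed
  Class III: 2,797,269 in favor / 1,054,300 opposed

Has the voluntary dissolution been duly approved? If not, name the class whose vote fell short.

Class I: a majority of 6960233 is 3480117; 3,480,117 required, 3,480,117 in favor — approved.
Class II: 3/4 of 2992589 = 2244441.75, rounded up to 2244442; 2,244,442 required, 2,244,804 in favor — approved.
Class III: 2/3 of 4197084 = 2798056; 2,798,056 required, 2,797,269 in favor — not approved.

Not approved — the Class III shares did not give the required vote.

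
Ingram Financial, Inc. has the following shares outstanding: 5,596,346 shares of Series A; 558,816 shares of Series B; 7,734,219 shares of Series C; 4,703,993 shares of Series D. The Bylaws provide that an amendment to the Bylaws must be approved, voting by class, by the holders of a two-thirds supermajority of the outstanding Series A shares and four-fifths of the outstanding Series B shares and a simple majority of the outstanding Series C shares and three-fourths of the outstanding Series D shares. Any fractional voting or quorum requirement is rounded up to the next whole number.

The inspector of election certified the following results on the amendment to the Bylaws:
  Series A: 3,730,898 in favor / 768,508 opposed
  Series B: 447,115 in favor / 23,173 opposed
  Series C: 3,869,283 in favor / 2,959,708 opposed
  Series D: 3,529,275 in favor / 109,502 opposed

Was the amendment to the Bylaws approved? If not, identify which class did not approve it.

Approved — every class gave the required vote.

Series A: 2/3 of 5596346 = 3730897.33, rounded up to 3730898; 3,730,898 required, 3,730,898 in favor — approved.
Series B: 4/5 of 558816 = 447052.80, rounded up to 447053; 447,053 required, 447,115 in favor — approved.
Series C: a majority of 7734219 is 3867110; 3,867,110 required, 3,869,283 in favor — approved.
Series D: 3/4 of 4703993 = 3527994.75, rounded up to 3527995; 3,527,995 required, 3,529,275 in favor — approved.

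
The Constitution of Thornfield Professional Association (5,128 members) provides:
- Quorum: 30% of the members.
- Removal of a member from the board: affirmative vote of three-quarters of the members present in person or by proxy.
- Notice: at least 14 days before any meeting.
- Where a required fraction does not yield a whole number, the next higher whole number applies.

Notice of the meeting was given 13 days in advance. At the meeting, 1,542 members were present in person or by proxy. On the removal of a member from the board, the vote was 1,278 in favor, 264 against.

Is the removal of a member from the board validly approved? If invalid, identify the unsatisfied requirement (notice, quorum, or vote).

Invalid — notice requirement not satisfied.

Notice: 13 days given; 14 required. Not satisfied.
Quorum: 30% of 5,128 = 1,538.40, rounded up to 1,539; 1,542 present. Satisfied.
Vote: requires three-fourths of those present (1,542); 3/4 of 1542 = 1156.50, rounded up to 1157, so 1,157 needed; 1,278 in favor. Satisfied.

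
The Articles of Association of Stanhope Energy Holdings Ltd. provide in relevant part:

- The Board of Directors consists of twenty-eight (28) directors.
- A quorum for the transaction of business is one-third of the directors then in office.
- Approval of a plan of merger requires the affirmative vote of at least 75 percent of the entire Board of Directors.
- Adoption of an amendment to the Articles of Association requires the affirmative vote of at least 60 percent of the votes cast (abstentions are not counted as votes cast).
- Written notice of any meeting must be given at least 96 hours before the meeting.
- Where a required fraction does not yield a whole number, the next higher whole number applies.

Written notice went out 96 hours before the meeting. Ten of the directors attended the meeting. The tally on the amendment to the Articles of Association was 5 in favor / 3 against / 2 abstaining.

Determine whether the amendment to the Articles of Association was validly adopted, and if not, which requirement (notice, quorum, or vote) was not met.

Notice: 96 hours given; 96 required (96 ≥ 96). Satisfied.
Quorum: 10 present; quorum is 10. Satisfied.
Vote: the amendment to the Articles of Association requires three-fifths of the votes cast (10 present − 2 abstaining = 8). 3/5 of 8 = 4.80, rounded up to 5, so 5 affirmative votes are needed; 5 voted in favor. Satisfied.

Valid — all requirements satisfied.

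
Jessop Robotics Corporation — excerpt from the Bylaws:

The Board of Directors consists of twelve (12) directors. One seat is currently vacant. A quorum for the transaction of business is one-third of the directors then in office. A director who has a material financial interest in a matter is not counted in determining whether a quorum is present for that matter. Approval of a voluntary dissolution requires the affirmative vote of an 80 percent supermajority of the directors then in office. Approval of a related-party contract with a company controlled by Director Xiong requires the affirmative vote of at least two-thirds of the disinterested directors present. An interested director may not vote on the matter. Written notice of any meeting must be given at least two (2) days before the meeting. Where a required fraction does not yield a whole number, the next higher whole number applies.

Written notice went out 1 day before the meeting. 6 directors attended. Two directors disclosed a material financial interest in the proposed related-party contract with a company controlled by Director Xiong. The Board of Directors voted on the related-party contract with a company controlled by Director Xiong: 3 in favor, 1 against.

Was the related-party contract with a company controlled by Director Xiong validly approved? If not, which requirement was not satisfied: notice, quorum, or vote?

Invalid — notice requirement not satisfied.

Notice: 1 day given; 2 required (1 < 2). Not satisfied.
Quorum: 6 present, but the 2 interested directors do not count, leaving 4. Quorum is 4. Satisfied.
Vote: the related-party contract with a company controlled by Director Xiong requires two-thirds of the disinterested directors present (6 − 2 = 4). 2/3 of 4 = 2.67, rounded up to 3, so 3 affirmative votes are needed; 3 voted in favor. Satisfied.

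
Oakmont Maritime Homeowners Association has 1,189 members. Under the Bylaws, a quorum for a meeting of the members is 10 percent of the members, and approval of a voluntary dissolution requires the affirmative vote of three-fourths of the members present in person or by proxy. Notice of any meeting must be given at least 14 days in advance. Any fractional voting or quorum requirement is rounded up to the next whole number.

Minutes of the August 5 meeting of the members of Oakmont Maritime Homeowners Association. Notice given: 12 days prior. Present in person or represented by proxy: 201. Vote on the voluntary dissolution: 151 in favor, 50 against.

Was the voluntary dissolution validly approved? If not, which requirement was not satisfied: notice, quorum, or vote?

Notice: 12 days given; 14 required. Not satisfied.
Quorum: 10% of 1,189 = 118.90, rounded up to 119; 201 present. Satisfied.
Vote: requires three-fourths of those present (201); 3/4 of 201 = 150.75, rounded up to 151, so 151 needed; 151 in favor. Satisfied.

Invalid — notice requirement not satisfied.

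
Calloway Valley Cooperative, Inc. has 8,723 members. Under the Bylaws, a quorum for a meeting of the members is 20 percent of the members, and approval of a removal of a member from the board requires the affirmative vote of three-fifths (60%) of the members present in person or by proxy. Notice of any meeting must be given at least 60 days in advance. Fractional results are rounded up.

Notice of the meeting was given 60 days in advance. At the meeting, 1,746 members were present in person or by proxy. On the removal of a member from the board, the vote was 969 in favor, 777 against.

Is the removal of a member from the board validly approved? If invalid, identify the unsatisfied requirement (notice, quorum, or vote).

Notice: 60 days given; 60 required. Satisfied.
Quorum: 20% of 8,723 = 1,744.60, rounded up to 1,745; 1,746 present. Satisfied.
Vote: requires three-fifths of those present (1,746); 3/5 of 1746 = 1047.60, rounded up to 1048, so 1,048 needed; 969 in favor. Not satisfied.

Invalid — vote requirement not satisfied.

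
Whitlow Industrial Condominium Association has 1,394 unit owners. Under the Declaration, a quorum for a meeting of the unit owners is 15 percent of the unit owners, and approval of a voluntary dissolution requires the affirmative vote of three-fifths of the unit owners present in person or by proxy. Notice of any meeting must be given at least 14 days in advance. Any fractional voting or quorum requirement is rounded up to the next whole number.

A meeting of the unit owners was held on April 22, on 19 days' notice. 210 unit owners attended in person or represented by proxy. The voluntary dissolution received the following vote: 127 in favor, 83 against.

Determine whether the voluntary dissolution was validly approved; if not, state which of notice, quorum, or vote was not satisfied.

Valid — all requirements satisfied.

Notice: 19 days given; 14 required. Satisfied.
Quorum: 15% of 1,394 = 209.10, rounded up to 210; 210 present. Satisfied.
Vote: requires three-fifths of those present (210); 3/5 of 210 = 126, so 126 needed; 127 in favor. Satisfied.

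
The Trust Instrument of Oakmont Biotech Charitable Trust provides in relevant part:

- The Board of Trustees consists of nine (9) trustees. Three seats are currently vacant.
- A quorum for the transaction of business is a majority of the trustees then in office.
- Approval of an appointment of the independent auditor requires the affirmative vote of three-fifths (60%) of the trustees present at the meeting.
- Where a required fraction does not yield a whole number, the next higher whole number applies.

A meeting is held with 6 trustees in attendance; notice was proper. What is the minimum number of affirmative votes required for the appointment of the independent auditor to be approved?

The appointment of the independent auditor requires three-fifths of the trustees present (6).
3/5 of 6 = 3.60, rounded up to 4.

4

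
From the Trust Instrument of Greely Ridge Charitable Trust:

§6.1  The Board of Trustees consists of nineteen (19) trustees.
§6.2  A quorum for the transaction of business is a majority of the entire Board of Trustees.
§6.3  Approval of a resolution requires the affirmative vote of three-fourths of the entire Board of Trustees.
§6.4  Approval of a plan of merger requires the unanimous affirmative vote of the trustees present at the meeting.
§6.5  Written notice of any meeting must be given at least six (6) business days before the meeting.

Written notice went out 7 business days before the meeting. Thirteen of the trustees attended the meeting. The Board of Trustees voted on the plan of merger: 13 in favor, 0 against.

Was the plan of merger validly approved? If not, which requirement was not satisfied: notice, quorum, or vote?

Valid — all requirements satisfied.

Notice: 7 business days given; 6 required (7 ≥ 6). Satisfied.
Quorum: 13 present; quorum is 10. Satisfied.
Vote: the plan of merger requires the unanimous vote of the trustees present (13). Unanimous means all 13, so 13 affirmative votes are needed; 13 voted in favor. Satisfied.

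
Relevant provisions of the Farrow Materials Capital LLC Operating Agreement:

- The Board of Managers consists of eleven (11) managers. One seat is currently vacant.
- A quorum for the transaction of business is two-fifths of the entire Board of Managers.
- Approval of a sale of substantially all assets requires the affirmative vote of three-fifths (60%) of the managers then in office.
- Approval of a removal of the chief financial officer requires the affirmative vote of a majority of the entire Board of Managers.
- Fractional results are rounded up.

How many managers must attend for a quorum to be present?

5

2/5 of 11 = 4.40, rounded up to 5.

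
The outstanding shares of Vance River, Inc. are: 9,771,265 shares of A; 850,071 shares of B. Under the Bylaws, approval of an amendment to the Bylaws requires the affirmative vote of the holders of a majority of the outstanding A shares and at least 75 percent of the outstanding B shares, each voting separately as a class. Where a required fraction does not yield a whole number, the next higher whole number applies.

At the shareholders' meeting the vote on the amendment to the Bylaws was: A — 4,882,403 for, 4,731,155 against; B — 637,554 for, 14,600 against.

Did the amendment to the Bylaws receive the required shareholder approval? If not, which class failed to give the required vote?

A: a majority of 9771265 is 4885633; 4,885,633 required, 4,882,403 in favor — not approved.
B: 3/4 of 850071 = 637553.25, rounded up to 637554; 637,554 required, 637,554 in favor — approved.

Not approved — the A shares did not give the required vote.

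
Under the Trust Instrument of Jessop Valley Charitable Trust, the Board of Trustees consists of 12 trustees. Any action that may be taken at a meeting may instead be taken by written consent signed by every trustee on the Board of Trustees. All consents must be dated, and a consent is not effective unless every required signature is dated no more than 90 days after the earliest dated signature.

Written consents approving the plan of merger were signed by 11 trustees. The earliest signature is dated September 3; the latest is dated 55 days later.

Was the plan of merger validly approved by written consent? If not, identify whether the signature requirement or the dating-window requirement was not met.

Signatures required: all of 12 — unanimous means all 12, so 12 needed; 11 signed. Insufficient.
Dating window: the latest signature is 55 days after the earliest; the limit is 90 days. Within the window.

Not effective — insufficient signatures.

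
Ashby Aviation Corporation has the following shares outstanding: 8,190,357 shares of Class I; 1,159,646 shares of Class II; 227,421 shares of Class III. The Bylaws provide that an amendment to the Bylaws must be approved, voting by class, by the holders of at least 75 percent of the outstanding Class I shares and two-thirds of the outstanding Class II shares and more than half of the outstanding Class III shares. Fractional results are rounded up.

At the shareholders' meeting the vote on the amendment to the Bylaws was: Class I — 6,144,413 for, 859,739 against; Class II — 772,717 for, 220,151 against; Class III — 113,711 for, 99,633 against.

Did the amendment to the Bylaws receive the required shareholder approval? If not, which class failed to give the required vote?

Not approved — the Class II shares did not give the required vote.

Class I: 3/4 of 8190357 = 6142767.75, rounded up to 6142768; 6,142,768 required, 6,144,413 in favor — approved.
Class II: 2/3 of 1159646 = 773097.33, rounded up to 773098; 773,098 required, 772,717 in favor — not approved.
Class III: a majority of 227421 is 113711; 113,711 required, 113,711 in favor — approved.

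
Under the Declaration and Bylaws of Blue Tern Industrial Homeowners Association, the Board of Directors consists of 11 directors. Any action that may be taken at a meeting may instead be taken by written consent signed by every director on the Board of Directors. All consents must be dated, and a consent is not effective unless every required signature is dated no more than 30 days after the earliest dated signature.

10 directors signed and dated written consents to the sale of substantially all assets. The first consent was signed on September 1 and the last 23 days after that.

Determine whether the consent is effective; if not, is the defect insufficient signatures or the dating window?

Signatures required: all of 11 — unanimous means all 11, so 11 needed; 10 signed. Insufficient.
Dating window: the latest signature is 23 days after the earliest; the limit is 30 days. Within the window.

Not effective — insufficient signatures.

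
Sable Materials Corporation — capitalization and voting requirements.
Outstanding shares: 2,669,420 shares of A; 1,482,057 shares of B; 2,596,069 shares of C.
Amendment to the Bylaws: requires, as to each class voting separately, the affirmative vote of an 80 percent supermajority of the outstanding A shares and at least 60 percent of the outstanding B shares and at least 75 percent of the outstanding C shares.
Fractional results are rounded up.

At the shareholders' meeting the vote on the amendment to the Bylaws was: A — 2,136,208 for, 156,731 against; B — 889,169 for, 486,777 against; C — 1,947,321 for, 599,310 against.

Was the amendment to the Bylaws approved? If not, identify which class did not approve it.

A: 4/5 of 2669420 = 2135536; 2,135,536 required, 2,136,208 in favor — approved.
B: 3/5 of 1482057 = 889234.20, rounded up to 889235; 889,235 required, 889,169 in favor — not approved.
C: 3/4 of 2596069 = 1947051.75, rounded up to 1947052; 1,947,052 required, 1,947,321 in favor — approved.

Not approved — the B shares did not give the required vote.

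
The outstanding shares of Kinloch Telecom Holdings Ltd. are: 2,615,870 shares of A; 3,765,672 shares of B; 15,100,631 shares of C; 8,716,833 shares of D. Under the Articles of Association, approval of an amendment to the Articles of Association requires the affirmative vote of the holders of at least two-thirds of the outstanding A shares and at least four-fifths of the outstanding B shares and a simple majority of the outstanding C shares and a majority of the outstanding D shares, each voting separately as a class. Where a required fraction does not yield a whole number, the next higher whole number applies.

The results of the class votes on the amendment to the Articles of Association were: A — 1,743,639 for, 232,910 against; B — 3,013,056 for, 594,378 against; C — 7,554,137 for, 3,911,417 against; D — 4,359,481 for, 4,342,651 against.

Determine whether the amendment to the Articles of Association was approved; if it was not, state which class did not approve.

A: 2/3 of 2615870 = 1743913.33, rounded up to 1743914; 1,743,914 required, 1,743,639 in favor — not approved.
B: 4/5 of 3765672 = 3012537.60, rounded up to 3012538; 3,012,538 required, 3,013,056 in favor — approved.
C: a majority of 15100631 is 7550316; 7,550,316 required, 7,554,137 in favor — approved.
D: a majority of 8716833 is 4358417; 4,358,417 required, 4,359,481 in favor — approved.

Not approved — the A shares did not give the required vote.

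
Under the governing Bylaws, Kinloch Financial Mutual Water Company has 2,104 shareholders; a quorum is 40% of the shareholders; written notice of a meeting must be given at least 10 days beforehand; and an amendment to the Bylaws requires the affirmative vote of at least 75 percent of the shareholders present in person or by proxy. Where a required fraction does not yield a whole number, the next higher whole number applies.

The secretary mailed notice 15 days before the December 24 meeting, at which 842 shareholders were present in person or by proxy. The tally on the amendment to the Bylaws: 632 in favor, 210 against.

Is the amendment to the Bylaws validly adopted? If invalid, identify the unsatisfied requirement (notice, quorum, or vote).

Valid — all requirements satisfied.

Notice: 15 days given; 10 required. Satisfied.
Quorum: 40% of 2,104 = 841.60, rounded up to 842; 842 present. Satisfied.
Vote: requires three-fourths of those present (842); 3/4 of 842 = 631.50, rounded up to 632, so 632 needed; 632 in favor. Satisfied.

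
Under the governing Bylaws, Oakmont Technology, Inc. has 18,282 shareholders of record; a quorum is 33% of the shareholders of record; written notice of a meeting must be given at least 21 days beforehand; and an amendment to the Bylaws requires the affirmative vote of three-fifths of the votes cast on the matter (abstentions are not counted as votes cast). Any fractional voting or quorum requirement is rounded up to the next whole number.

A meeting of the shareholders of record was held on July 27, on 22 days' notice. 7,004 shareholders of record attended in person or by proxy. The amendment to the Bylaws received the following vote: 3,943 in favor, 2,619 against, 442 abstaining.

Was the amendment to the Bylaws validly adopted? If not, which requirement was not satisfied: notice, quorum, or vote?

Valid — all requirements satisfied.

Notice: 22 days given; 21 required. Satisfied.
Quorum: 33% of 18,282 = 6,033.06, rounded up to 6,034; 7,004 present. Satisfied.
Vote: requires three-fifths of the votes cast (7,004 − 442 abstaining = 6,562); 3/5 of 6562 = 3937.20, rounded up to 3938, so 3,938 needed; 3,943 in favor. Satisfied.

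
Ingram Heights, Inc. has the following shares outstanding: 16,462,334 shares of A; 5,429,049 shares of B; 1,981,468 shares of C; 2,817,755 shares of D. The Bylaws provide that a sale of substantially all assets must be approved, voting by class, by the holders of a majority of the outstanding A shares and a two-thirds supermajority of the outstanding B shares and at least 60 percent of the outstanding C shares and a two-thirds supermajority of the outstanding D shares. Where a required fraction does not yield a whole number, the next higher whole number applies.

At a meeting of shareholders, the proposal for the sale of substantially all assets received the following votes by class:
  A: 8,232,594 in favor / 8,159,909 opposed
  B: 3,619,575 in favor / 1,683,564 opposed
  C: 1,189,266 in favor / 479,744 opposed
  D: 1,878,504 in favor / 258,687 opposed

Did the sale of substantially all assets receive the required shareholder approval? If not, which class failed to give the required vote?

A: a majority of 16462334 is 8231168; 8,231,168 required, 8,232,594 in favor — approved.
B: 2/3 of 5429049 = 3619366; 3,619,366 required, 3,619,575 in favor — approved.
C: 3/5 of 1981468 = 1188880.80, rounded up to 1188881; 1,188,881 required, 1,189,266 in favor — approved.
D: 2/3 of 2817755 = 1878503.33, rounded up to 1878504; 1,878,504 required, 1,878,504 in favor — approved.

Approved — every class gave the required vote.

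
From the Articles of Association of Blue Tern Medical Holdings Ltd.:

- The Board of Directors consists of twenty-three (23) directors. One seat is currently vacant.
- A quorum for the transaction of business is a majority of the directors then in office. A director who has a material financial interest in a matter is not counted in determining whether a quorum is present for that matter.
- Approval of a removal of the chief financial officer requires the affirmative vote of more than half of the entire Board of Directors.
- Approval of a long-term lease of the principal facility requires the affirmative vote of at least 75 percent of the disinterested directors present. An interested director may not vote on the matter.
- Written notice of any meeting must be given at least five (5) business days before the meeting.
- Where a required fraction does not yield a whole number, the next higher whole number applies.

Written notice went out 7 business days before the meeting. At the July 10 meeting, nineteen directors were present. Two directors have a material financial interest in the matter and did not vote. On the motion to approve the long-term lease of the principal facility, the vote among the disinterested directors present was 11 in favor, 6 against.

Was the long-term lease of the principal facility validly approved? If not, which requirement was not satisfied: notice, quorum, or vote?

Invalid — vote requirement not satisfied.

Notice: 7 business days given; 5 required (7 ≥ 5). Satisfied.
Quorum: 19 present, but the 2 interested directors do not count, leaving 17. Quorum is 12. Satisfied.
Vote: the long-term lease of the principal facility requires three-fourths of the disinterested directors present (19 − 2 = 17). 3/4 of 17 = 12.75, rounded up to 13, so 13 affirmative votes are needed; 11 voted in favor. Not satisfied.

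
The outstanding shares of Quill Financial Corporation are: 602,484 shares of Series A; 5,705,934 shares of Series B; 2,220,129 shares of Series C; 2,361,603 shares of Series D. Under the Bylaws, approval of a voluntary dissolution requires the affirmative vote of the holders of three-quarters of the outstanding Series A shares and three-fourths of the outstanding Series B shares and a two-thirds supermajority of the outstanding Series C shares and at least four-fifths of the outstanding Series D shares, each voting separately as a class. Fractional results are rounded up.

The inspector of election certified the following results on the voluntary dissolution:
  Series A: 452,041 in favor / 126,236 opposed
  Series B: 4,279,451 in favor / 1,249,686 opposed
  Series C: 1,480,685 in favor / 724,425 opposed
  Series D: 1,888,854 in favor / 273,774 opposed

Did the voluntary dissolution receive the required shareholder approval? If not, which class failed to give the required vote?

Series A: 3/4 of 602484 = 451863; 451,863 required, 452,041 in favor — approved.
Series B: 3/4 of 5705934 = 4279450.50, rounded up to 4279451; 4,279,451 required, 4,279,451 in favor — approved.
Series C: 2/3 of 2220129 = 1480086; 1,480,086 required, 1,480,685 in favor — approved.
Series D: 4/5 of 2361603 = 1889282.40, rounded up to 1889283; 1,889,283 required, 1,888,854 in favor — not approved.

Not approved — the Series D shares did not give the required vote.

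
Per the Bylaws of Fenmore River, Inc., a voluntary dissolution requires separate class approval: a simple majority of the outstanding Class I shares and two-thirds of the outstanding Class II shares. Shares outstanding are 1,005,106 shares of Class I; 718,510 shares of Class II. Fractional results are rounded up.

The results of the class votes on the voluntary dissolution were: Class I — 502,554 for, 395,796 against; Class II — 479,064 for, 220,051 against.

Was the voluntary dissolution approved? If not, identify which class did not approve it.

Class I: a majority of 1005106 is 502554; 502,554 required, 502,554 in favor — approved.
Class II: 2/3 of 718510 = 479006.67, rounded up to 479007; 479,007 required, 479,064 in favor — approved.

Approved — every class gave the required vote.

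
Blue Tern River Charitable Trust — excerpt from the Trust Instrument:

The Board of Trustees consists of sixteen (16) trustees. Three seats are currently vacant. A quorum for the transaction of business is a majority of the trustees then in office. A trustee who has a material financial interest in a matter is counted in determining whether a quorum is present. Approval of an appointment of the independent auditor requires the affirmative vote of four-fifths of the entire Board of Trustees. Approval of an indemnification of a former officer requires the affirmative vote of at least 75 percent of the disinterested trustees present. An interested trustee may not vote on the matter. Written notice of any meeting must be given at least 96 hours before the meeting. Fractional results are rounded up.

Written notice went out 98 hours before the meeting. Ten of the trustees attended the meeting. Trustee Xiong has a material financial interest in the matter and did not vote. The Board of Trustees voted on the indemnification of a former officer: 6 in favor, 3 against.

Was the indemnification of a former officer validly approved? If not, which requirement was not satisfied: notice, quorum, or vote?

Notice: 98 hours given; 96 required (98 ≥ 96). Satisfied.
Quorum: 10 present (interested trustees count toward quorum); quorum is 7. Satisfied.
Vote: the indemnification of a former officer requires three-fourths of the disinterested trustees present (10 − 1 = 9). 3/4 of 9 = 6.75, rounded up to 7, so 7 affirmative votes are needed; 6 voted in favor. Not satisfied.

Invalid — vote requirement not satisfied.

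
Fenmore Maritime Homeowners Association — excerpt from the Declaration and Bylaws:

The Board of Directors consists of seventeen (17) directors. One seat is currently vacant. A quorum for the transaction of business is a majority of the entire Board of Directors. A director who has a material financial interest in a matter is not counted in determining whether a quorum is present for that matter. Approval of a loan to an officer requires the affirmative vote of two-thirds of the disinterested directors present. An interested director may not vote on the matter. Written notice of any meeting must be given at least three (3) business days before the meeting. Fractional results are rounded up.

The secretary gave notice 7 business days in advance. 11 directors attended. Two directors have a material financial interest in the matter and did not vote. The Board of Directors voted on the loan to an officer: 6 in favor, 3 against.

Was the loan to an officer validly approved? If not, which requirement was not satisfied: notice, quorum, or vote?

Valid — all requirements satisfied.

Notice: 7 business days given; 3 required (7 ≥ 3). Satisfied.
Quorum: 11 present, but the 2 interested directors do not count, leaving 9. Quorum is 9. Satisfied.
Vote: the loan to an officer requires two-thirds of the disinterested directors present (11 − 2 = 9). 2/3 of 9 = 6, so 6 affirmative votes are needed; 6 voted in favor. Satisfied.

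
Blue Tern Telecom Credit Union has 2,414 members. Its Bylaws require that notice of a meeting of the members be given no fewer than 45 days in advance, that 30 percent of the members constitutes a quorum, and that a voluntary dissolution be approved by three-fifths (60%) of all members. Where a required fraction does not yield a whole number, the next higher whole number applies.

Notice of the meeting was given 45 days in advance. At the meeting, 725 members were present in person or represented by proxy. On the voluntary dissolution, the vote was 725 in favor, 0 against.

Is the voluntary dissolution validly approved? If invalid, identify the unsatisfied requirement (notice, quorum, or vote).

Notice: 45 days given; 45 required. Satisfied.
Quorum: 30% of 2,414 = 724.20, rounded up to 725; 725 present. Satisfied.
Vote: requires three-fifths of all members (2,414); 3/5 of 2414 = 1448.40, rounded up to 1449, so 1,449 needed; 725 in favor. Not satisfied.

Invalid — vote requirement not satisfied.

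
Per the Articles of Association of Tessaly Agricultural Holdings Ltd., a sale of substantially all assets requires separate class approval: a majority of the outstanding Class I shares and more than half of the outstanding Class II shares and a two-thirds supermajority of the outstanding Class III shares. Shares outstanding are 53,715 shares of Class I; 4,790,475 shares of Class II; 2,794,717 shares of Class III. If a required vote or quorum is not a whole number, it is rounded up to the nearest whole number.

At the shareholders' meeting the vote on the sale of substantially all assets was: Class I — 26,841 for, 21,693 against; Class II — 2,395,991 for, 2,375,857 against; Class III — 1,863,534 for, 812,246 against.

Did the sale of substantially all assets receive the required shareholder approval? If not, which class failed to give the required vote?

Not approved — the Class I shares did not give the required vote.

Class I: a majority of 53715 is 26858; 26,858 required, 26,841 in favor — not approved.
Class II: a majority of 4790475 is 2395238; 2,395,238 required, 2,395,991 in favor — approved.
Class III: 2/3 of 2794717 = 1863144.67, rounded up to 1863145; 1,863,145 required, 1,863,534 in favor — approved.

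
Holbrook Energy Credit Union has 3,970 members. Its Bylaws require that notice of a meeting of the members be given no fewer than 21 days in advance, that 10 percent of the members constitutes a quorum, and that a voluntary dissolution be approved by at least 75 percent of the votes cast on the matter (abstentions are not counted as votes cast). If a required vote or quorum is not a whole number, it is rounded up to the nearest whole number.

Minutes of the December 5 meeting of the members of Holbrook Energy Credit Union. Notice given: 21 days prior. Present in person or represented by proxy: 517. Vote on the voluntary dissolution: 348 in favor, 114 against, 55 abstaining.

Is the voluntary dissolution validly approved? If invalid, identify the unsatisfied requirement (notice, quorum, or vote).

Valid — all requirements satisfied.

Notice: 21 days given; 21 required. Satisfied.
Quorum: 10% of 3,970 = 397; 517 present. Satisfied.
Vote: requires three-fourths of the votes cast (517 − 55 abstaining = 462); 3/4 of 462 = 346.50, rounded up to 347, so 347 needed; 348 in favor. Satisfied.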